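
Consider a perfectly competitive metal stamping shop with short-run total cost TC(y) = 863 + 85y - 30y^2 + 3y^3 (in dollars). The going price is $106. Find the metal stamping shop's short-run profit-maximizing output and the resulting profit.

Profit = -$275 at y = 7

AVC = 85 - 30y + 3y^2; min AVC = $10 at y = 5. Since P = $106 ≥ min AVC, the firm produces.
With MC = 85 - 60y + 9y^2, P = MC on the upward-sloping part at y* = 7.
TR = 106·7 = 742. TC = 863 + 154 = 1017. Profit = 742 − 1017 = -$275.
By producing, the firm covers all variable cost plus $588 of fixed cost; shutting down would lose the full $863.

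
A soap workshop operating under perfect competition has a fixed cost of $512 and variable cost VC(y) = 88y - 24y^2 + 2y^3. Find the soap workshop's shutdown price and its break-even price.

Shutdown price = min AVC. AVC = 88 - 24y + 2y^2, with vertex at y = 6 and minimum $16.
ATC = 512/y + 88 - 24y + 2y^2. Setting dATC/dy = −512/y^2 − 24 + 4y = 0 gives y = 8 (since 4·8^3 − 24·8^2 = 512).
min ATC = 512/8 + 88 − 24·8 + 2·8^2 = $88. That is the break-even price.
For $16 ≤ P < $88 the firm produces at a loss; below $16 it shuts down.

Shutdown price = $16; break-even price = $88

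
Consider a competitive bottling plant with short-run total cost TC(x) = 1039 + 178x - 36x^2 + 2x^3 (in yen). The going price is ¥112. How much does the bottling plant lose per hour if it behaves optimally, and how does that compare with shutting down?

AVC = 178 - 36x + 2x^2 has its minimum ¥16 at x = 9; price ¥112 clears that bar, so the firm operates.
With MC = 178 - 72x + 6x^2, P = MC on the upward-sloping part at x* = 11.
TR = 112·11 = 1232. TC = 1039 + 264 = 1303. Profit = 1232 − 1303 = -¥71.
Shutting down would mean losing the fixed cost of ¥1039, so operating at a loss of ¥71 is better by ¥968.

Profit = -¥71 at x = 11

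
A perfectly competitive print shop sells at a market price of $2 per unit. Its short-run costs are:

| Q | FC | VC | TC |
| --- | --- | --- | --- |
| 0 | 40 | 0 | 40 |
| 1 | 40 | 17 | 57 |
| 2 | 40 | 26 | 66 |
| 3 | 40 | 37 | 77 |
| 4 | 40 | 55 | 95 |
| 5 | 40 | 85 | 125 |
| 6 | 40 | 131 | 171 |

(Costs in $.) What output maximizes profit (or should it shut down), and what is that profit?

Q = 0 (shut down); profit = -$40

Compute π = P·Q − TC at each output: Q=0: -40; Q=1: -55; Q=2: -62; Q=3: -71; Q=4: -87; Q=5: -115; Q=6: -159.
Profit is highest at Q = 0. Equivalently, the lowest AVC in the table is 37/3 ≈ $12.33 at Q = 3, and P = $2 falls below it — price never covers variable cost, so the firm shuts down and loses only its fixed cost.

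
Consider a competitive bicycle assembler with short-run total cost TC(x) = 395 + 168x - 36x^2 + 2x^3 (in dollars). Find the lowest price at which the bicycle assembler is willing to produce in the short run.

$6 per unit

Short-run supply begins at min AVC. From VC = 168x - 36x^2 + 2x^3, AVC = 168 - 36x + 2x^2.
At the minimum of AVC, MC = AVC. MC = 168 - 72x + 6x^2; setting MC = AVC gives 4x^2 - 36x = 0, so x = 9. min AVC = 6.
The firm shuts down for any P below $6.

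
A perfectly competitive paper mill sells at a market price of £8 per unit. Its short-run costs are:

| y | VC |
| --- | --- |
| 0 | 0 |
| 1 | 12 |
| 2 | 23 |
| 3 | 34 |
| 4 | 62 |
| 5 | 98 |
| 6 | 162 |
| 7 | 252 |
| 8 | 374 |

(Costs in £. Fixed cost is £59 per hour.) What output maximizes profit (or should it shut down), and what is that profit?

y = 0 (shut down); profit = -£59

Tabulate TR − TC: y=0: -59; y=1: -63; y=2: -66; y=3: -69; y=4: -89; y=5: -117; y=6: -173; y=7: -255; y=8: -369.
Profit is highest at y = 0. Equivalently, the lowest AVC in the table is 34/3 ≈ £11.33 at y = 3, and P = £8 falls below it — price never covers variable cost, so the firm shuts down and loses only its fixed cost.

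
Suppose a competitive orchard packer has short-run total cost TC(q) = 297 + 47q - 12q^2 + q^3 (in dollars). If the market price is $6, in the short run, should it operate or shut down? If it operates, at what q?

From TC, MC = TC'(q) = 47 - 24q + 3q^2 and AVC = VC/q = 47 - 12q + q^2.
AVC hits its minimum where MC = AVC, at q = 6, giving min AVC = 47 - 12·6 + 6^2 = $11.
Since P = $6 < min AVC = $11, price fails to cover variable cost at any output.
Best response: produce nothing and absorb the $297 fixed cost.

Shut down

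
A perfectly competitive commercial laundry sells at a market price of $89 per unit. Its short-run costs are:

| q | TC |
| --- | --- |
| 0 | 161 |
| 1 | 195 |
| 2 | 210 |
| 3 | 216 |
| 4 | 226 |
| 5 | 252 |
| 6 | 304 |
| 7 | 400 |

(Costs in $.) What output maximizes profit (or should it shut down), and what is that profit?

q = 6; profit = $230

Tabulate TR − TC: q=0: -161; q=1: -106; q=2: -32; q=3: 51; q=4: 130; q=5: 193; q=6: 230; q=7: 223.
Profit is maximized at q = 6. AVC there is 143/6 = $23.83 ≤ P, so producing beats shutting down (which would give -$161).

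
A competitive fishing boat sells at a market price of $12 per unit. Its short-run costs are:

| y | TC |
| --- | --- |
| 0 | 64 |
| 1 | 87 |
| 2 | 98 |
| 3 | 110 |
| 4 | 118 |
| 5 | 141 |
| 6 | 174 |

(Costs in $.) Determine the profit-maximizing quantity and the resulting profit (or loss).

Compute π = P·y − TC at each output: y=0: -64; y=1: -75; y=2: -74; y=3: -74; y=4: -70; y=5: -81; y=6: -102.
Profit is highest at y = 0. Equivalently, the lowest AVC in the table is 54/4 ≈ $13.50 at y = 4, and P = $12 falls below it — price never covers variable cost, so the firm shuts down and loses only its fixed cost.

y = 0 (shut down); profit = -$64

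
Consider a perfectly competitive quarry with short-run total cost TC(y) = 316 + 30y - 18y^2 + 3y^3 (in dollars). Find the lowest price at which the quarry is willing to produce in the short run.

Short-run supply begins at min AVC. From VC = 30y - 18y^2 + 3y^3, AVC = 30 - 18y + 3y^2.
At the minimum of AVC, MC = AVC. MC = 30 - 36y + 9y^2; setting MC = AVC gives 6y^2 - 18y = 0, so y = 3. min AVC = 3.
So the shutdown price is $3.

$3 per unit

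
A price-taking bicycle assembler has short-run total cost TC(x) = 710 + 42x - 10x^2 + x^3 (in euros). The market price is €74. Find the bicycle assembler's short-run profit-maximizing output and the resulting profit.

Profit = -€326 at x = 8

AVC = 42 - 10x + x^2 has its minimum €17 at x = 5; price €74 clears that bar, so the firm operates.
With MC = 42 - 20x + 3x^2, P = MC on the upward-sloping part at x* = 8.
TR = 74·8 = 592. TC = 710 + 208 = 918. Profit = 592 − 918 = -€326.
That loss of €326 beats the €710 the firm would lose by shutting down; producing recovers €384 of fixed cost.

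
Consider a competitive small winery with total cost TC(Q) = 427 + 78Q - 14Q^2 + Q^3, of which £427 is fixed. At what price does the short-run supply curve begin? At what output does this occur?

£29 per unit, at Q = 7

The firm shuts down when price falls below the minimum of average variable cost. AVC = VC/Q = 78 - 14Q + Q^2.
dAVC/dQ = -14 + 2Q = 0 gives Q = 7. min AVC = 78 - 14·7 + 7^2 = 29.
For P < £29 the firm produces nothing.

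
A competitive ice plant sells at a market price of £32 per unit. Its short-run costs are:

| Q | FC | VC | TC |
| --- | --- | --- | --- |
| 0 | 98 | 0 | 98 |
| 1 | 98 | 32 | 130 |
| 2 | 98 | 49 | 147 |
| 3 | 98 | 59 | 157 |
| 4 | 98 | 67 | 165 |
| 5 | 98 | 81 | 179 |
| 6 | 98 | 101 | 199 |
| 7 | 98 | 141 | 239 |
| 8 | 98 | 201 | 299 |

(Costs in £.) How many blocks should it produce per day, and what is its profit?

Tabulate TR − TC: Q=0: -98; Q=1: -98; Q=2: -83; Q=3: -61; Q=4: -37; Q=5: -19; Q=6: -7; Q=7: -15; Q=8: -43.
Profit is maximized at Q = 6. AVC there is 101/6 = £16.83 ≤ P, so producing beats shutting down (which would give -£98).

Q = 6; profit = -£7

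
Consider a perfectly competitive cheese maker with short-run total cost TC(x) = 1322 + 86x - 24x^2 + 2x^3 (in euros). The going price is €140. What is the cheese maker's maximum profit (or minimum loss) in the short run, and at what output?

AVC = 86 - 24x + 2x^2 has its minimum €14 at x = 6; price €140 clears that bar, so the firm operates.
MC = 86 - 48x + 6x^2. Setting P = MC and taking the root on the rising branch gives x* = 9.
TR = 140·9 = 1260. TC = 1322 + 288 = 1610. Profit = 1260 − 1610 = -€350.
Shutting down would mean losing the fixed cost of €1322, so operating at a loss of €350 is better by €972.

Profit = -€350 at x = 9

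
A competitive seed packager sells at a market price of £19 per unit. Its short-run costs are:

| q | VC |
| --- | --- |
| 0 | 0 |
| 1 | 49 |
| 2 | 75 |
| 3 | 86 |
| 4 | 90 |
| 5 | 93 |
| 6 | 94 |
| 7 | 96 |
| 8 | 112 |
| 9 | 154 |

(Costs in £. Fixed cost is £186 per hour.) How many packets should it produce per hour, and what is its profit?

q = 8; profit = -£146

Profit at each row (π = 19q − TC): q=0: -186; q=1: -216; q=2: -223; q=3: -215; q=4: -200; q=5: -184; q=6: -166; q=7: -149; q=8: -146; q=9: -169.
Profit is maximized at q = 8. AVC there is 112/8 = £14 ≤ P, so producing beats shutting down (which would give -£186).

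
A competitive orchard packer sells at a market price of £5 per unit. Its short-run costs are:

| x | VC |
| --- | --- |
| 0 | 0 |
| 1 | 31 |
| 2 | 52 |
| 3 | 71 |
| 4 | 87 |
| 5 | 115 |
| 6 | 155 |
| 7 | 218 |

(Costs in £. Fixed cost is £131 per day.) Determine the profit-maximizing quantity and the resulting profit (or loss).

x = 0 (shut down); profit = -£131

Compute π = P·x − TC at each output: x=0: -131; x=1: -157; x=2: -173; x=3: -187; x=4: -198; x=5: -221; x=6: -256; x=7: -314.
Profit is highest at x = 0. Equivalently, the lowest AVC in the table is 87/4 ≈ £21.75 at x = 4, and P = £5 falls below it — price never covers variable cost, so the firm shuts down and loses only its fixed cost.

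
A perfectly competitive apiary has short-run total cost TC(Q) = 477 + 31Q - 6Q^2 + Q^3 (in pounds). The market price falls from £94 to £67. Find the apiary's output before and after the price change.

AVC = 31 - 6Q + Q^2, minimized at Q = 3 where min AVC = £22. MC = 31 - 12Q + 3Q^2.
With P = £94 above the shutdown price, P = MC gives Q = 7.
At P = £67 ≥ min AVC, set P = MC: Q = 6. The firm stays open but cuts output.

Output falls from 7 to 6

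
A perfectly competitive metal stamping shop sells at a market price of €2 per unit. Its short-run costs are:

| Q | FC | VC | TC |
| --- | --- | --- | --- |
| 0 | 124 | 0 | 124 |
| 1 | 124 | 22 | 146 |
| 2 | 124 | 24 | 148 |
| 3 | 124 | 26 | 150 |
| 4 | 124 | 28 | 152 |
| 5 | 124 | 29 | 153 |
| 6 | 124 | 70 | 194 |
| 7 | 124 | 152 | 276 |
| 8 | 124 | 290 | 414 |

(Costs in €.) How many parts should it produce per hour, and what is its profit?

Q = 0 (shut down); profit = -€124

Profit at each row (π = 2Q − TC): Q=0: -124; Q=1: -144; Q=2: -144; Q=3: -144; Q=4: -144; Q=5: -143; Q=6: -182; Q=7: -262; Q=8: -398.
Profit is highest at Q = 0. Equivalently, the lowest AVC in the table is 29/5 ≈ €5.80 at Q = 5, and P = €2 falls below it — price never covers variable cost, so the firm shuts down and loses only its fixed cost.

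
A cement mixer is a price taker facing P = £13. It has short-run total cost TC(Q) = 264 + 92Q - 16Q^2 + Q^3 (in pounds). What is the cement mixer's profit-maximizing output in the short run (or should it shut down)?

Shut down

From TC, MC = TC'(Q) = 92 - 32Q + 3Q^2 and AVC = VC/Q = 92 - 16Q + Q^2.
AVC hits its minimum where MC = AVC, at Q = 8, giving min AVC = 92 - 16·8 + 8^2 = £28.
With P < min AVC (£13 < £28), every unit sold adds to the loss.
The firm minimizes its loss by shutting down and losing only its fixed cost of £264.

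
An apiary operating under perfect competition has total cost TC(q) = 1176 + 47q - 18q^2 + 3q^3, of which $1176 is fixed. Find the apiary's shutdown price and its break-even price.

Shutdown price = min AVC. AVC = 47 - 18q + 3q^2, with vertex at q = 3 and minimum $20.
ATC = 1176/q + 47 - 18q + 3q^2. Setting dATC/dq = −1176/q^2 − 18 + 6q = 0 gives q = 7 (since 6·7^3 − 18·7^2 = 1176).
min ATC = 1176/7 + 47 − 18·7 + 3·7^2 = $236. That is the break-even price.
Between these two prices the firm operates at a loss; above $236 it earns a profit.

Shutdown price = $20; break-even price = $236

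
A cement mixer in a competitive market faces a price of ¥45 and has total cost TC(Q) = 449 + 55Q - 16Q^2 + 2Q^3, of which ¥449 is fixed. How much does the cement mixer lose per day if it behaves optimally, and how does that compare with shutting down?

Profit = -¥349 at Q = 5

AVC = 55 - 16Q + 2Q^2; min AVC = ¥23 at Q = 4. Since P = ¥45 ≥ min AVC, the firm produces.
MC = 55 - 32Q + 6Q^2. Setting P = MC and taking the root on the rising branch gives Q* = 5.
TR = 45·5 = 225. TC = 449 + 125 = 574. Profit = 225 − 574 = -¥349.
By producing, the firm covers all variable cost plus ¥100 of fixed cost; shutting down would lose the full ¥449.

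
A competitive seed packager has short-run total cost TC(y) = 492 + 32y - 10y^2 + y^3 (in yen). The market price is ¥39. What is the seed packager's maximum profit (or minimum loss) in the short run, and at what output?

Profit = -¥296 at y = 7

AVC = 32 - 10y + y^2; min AVC = ¥7 at y = 5. Since P = ¥39 ≥ min AVC, the firm produces.
With MC = 32 - 20y + 3y^2, P = MC on the upward-sloping part at y* = 7.
TR = 39·7 = 273. TC = 492 + 77 = 569. Profit = 273 − 569 = -¥296.
By producing, the firm covers all variable cost plus ¥196 of fixed cost; shutting down would lose the full ¥492.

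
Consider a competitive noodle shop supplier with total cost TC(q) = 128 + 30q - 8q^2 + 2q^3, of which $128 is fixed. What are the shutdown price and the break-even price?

Shutdown price = min AVC. AVC = 30 - 8q + 2q^2, with vertex at q = 2 and minimum $22.
ATC = 128/q + 30 - 8q + 2q^2. Setting dATC/dq = −128/q^2 − 8 + 4q = 0 gives q = 4 (since 4·4^3 − 8·4^2 = 128).
min ATC = 128/4 + 30 − 8·4 + 2·4^2 = $62. That is the break-even price.
Between these two prices the firm operates at a loss; above $62 it earns a profit.

Shutdown price = $22; break-even price = $62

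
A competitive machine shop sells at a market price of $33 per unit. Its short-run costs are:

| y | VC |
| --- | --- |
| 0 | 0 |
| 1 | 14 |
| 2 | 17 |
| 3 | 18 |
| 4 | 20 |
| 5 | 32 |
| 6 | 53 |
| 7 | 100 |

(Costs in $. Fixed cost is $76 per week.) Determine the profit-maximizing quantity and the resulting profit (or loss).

y = 6; profit = $69

Profit at each row (π = 33y − TC): y=0: -76; y=1: -57; y=2: -27; y=3: 5; y=4: 36; y=5: 57; y=6: 69; y=7: 55.
Profit is maximized at y = 6. AVC there is 53/6 = $8.83 ≤ P, so producing beats shutting down (which would give -$76).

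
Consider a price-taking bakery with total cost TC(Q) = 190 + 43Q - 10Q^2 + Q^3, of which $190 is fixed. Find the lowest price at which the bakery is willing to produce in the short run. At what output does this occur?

$18 per unit, at Q = 5

The firm shuts down when price falls below the minimum of average variable cost. AVC = VC/Q = 43 - 10Q + Q^2.
At the minimum of AVC, MC = AVC. MC = 43 - 20Q + 3Q^2; setting MC = AVC gives 2Q^2 - 10Q = 0, so Q = 5. min AVC = 18.
So the shutdown price is $18.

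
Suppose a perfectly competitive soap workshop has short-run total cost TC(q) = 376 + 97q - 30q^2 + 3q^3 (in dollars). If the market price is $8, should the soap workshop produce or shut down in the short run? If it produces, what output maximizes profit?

From TC, MC = TC'(q) = 97 - 60q + 9q^2 and AVC = VC/q = 97 - 30q + 3q^2.
AVC is minimized where dAVC/dq = -30 + 6q = 0, at q = 5; min AVC = 97 - 30·5 + 3·5^2 = $22.
With P < min AVC ($8 < $22), every unit sold adds to the loss.
Shutting down limits the loss to fixed cost, $376.

Shut down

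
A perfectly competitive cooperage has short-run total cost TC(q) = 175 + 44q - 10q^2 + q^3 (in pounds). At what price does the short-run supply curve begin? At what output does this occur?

The firm shuts down when price falls below the minimum of average variable cost. AVC = VC/q = 44 - 10q + q^2.
At the minimum of AVC, MC = AVC. MC = 44 - 20q + 3q^2; setting MC = AVC gives 2q^2 - 10q = 0, so q = 5. min AVC = 19.
So the shutdown price is £19.

£19 per unit, at q = 5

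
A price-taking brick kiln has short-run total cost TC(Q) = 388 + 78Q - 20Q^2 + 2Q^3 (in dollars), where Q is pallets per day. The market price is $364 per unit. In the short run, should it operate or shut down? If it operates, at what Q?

Produce at Q = 11

From TC, MC = TC'(Q) = 78 - 40Q + 6Q^2 and AVC = VC/Q = 78 - 20Q + 2Q^2.
AVC is minimized where dAVC/dQ = -20 + 4Q = 0, at Q = 5; min AVC = 78 - 20·5 + 2·5^2 = $28.
P = $364 exceeds min AVC = $28, so the firm stays open.
Solving P = MC: -286 - 40Q + 6Q^2 = 0 ⇒ Q = -13/3 or 11. On the upward-sloping branch, Q* = 11.
Check: AVC at Q = 11 is $100 ≤ P, so revenue covers variable cost.
Profit = P·Q − TC = 364·11 − 1488 = $2516.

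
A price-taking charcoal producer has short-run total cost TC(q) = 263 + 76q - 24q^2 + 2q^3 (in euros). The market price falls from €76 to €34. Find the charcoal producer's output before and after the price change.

AVC = 76 - 24q + 2q^2, minimized at q = 6 where min AVC = €4. MC = 76 - 48q + 6q^2.
At P = €76 ≥ min AVC, set P = MC on the rising branch: q = 8.
At P = €34 ≥ min AVC, set P = MC: q = 7. The firm stays open but cuts output.

Output falls from 8 to 7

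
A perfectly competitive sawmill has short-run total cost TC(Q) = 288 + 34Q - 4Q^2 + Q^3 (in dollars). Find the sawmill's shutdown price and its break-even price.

Shutdown price = $30; break-even price = $94

Shutdown price = min AVC. AVC = 34 - 4Q + Q^2, with vertex at Q = 2 and minimum $30.
ATC = 288/Q + 34 - 4Q + Q^2. Setting dATC/dQ = −288/Q^2 − 4 + 2Q = 0 gives Q = 6 (since 2·6^3 − 4·6^2 = 288).
min ATC = 288/6 + 34 − 4·6 + 6^2 = $94. That is the break-even price.
Between these two prices the firm operates at a loss; above $94 it earns a profit.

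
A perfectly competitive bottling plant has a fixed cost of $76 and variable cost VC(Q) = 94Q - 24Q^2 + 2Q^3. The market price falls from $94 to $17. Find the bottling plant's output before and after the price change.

Output falls from 8 to 0 (the firm shuts down)

MC = 94 - 48Q + 6Q^2; the shutdown threshold is min AVC = $22 (at Q = 6).
At P = $94 ≥ min AVC, set P = MC on the rising branch: Q = 8.
At P = $17 < min AVC = $22, price no longer covers variable cost at any output, so the firm shuts down: Q = 0.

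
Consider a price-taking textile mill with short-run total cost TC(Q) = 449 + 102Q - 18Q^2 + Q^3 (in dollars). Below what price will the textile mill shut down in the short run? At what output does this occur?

The shutdown price is the minimum of AVC. VC = 102Q - 18Q^2 + Q^3, so AVC = 102 - 18Q + Q^2.
At the minimum of AVC, MC = AVC. MC = 102 - 36Q + 3Q^2; setting MC = AVC gives 2Q^2 - 18Q = 0, so Q = 9. min AVC = 21.
So the shutdown price is $21.

$21 per unit, at Q = 9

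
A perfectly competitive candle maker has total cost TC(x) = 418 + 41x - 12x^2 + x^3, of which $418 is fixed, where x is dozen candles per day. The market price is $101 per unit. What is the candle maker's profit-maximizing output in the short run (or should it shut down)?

Produce at x = 10

Variable cost is VC = 41x - 12x^2 + x^3, so AVC = VC/x = 41 - 12x + x^2 and MC = dTC/dx = 41 - 24x + 3x^2.
The AVC parabola has its vertex at x = 12/2 = 6, where AVC = 41 - 12·6 + 6^2 = $5.
P = $101 exceeds min AVC = $5, so the firm stays open.
Solving P = MC: -60 - 24x + 3x^2 = 0 ⇒ x = -2 or 10. On the upward-sloping branch, x* = 10.
Check: AVC at x = 10 is $21 ≤ P, so revenue covers variable cost.
Profit = P·x − TC = 101·10 − 628 = $382.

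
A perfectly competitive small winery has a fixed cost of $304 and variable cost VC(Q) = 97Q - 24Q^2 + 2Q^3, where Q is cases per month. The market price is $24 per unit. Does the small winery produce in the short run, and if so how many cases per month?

From TC, MC = TC'(Q) = 97 - 48Q + 6Q^2 and AVC = VC/Q = 97 - 24Q + 2Q^2.
AVC hits its minimum where MC = AVC, at Q = 6, giving min AVC = 97 - 24·6 + 2·6^2 = $25.
With P < min AVC ($24 < $25), every unit sold adds to the loss.
Shutting down limits the loss to fixed cost, $304.

Shut down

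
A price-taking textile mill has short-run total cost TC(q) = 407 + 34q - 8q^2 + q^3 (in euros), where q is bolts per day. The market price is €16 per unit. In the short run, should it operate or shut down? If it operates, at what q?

Shut down

From TC, MC = TC'(q) = 34 - 16q + 3q^2 and AVC = VC/q = 34 - 8q + q^2.
AVC hits its minimum where MC = AVC, at q = 4, giving min AVC = 34 - 8·4 + 4^2 = €18.
With P < min AVC (€16 < €18), every unit sold adds to the loss.
The firm minimizes its loss by shutting down and losing only its fixed cost of €407.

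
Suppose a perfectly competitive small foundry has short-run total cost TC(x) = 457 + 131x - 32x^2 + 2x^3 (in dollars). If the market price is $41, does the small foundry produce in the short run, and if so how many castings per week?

Variable cost is VC = 131x - 32x^2 + 2x^3, so AVC = VC/x = 131 - 32x + 2x^2 and MC = dTC/dx = 131 - 64x + 6x^2.
AVC is minimized where dAVC/dx = -32 + 4x = 0, at x = 8; min AVC = 131 - 32·8 + 2·8^2 = $3.
Because $41 ≥ $3, revenue can cover variable cost; the firm operates.
Set P = MC: 41 = 131 - 64x + 6x^2 → 90 - 64x + 6x^2 = 0. The roots are x = 5/3 and x = 9; the profit-maximizing output is on the rising part of MC, so x* = 9.
Check: AVC at x = 9 is $5 ≤ P, so revenue covers variable cost.
Profit = P·x − TC = 41·9 − 502 = -$133, a loss, but smaller than the $457 fixed cost the firm would lose by shutting down.

Produce at x = 9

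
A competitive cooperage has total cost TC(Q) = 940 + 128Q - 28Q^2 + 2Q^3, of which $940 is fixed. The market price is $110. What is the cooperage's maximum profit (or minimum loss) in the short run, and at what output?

Profit = -$292 at Q = 9

AVC = 128 - 28Q + 2Q^2 has its minimum $30 at Q = 7; price $110 clears that bar, so the firm operates.
MC = 128 - 56Q + 6Q^2. Setting P = MC and taking the root on the rising branch gives Q* = 9.
TR = 110·9 = 990. TC = 940 + 342 = 1282. Profit = 990 − 1282 = -$292.
By producing, the firm covers all variable cost plus $648 of fixed cost; shutting down would lose the full $940.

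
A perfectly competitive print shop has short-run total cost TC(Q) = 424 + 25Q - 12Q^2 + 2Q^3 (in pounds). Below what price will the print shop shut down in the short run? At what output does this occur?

The shutdown price is the minimum of AVC. VC = 25Q - 12Q^2 + 2Q^3, so AVC = 25 - 12Q + 2Q^2.
dAVC/dQ = -12 + 4Q = 0 gives Q = 3. min AVC = 25 - 12·3 + 2·3^2 = 7.
The firm shuts down for any P below £7.

£7 per unit, at Q = 3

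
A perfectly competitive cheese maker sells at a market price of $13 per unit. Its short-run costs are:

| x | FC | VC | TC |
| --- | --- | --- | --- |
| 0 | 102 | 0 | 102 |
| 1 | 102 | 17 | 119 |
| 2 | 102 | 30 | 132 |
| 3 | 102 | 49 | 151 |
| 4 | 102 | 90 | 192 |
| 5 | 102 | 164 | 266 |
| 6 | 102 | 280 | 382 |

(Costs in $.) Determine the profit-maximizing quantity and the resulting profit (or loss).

x = 0 (shut down); profit = -$102

Tabulate TR − TC: x=0: -102; x=1: -106; x=2: -106; x=3: -112; x=4: -140; x=5: -201; x=6: -304.
Profit is highest at x = 0. Equivalently, the lowest AVC in the table is 30/2 ≈ $15 at x = 2, and P = $13 falls below it — price never covers variable cost, so the firm shuts down and loses only its fixed cost.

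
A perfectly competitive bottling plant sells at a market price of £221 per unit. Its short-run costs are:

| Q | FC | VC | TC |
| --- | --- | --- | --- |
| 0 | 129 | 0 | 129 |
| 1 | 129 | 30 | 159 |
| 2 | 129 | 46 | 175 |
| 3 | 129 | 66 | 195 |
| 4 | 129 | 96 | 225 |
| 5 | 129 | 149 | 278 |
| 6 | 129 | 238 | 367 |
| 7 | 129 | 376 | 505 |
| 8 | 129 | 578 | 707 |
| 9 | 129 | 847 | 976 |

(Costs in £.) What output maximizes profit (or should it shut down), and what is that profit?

Tabulate TR − TC: Q=0: -129; Q=1: 62; Q=2: 267; Q=3: 468; Q=4: 659; Q=5: 827; Q=6: 959; Q=7: 1042; Q=8: 1061; Q=9: 1013.
Profit is maximized at Q = 8. AVC there is 578/8 = £72.25 ≤ P, so producing beats shutting down (which would give -£129).

Q = 8; profit = £1061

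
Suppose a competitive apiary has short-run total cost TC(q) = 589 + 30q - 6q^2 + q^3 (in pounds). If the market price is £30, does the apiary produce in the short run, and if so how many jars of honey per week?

Produce at q = 4

Variable cost is VC = 30q - 6q^2 + q^3, so AVC = VC/q = 30 - 6q + q^2 and MC = dTC/dq = 30 - 12q + 3q^2.
AVC is minimized where dAVC/dq = -6 + 2q = 0, at q = 3; min AVC = 30 - 6·3 + 3^2 = £21.
Since P = £30 ≥ min AVC = £21, price covers variable cost and the firm should produce.
Set P = MC: 30 = 30 - 12q + 3q^2 → -12q + 3q^2 = 0. The roots are q = 0 and q = 4; the profit-maximizing output is on the rising part of MC, so q* = 4.
Check: AVC at q = 4 is £22 ≤ P, so revenue covers variable cost.
Profit = P·q − TC = 30·4 − 677 = -£557, a loss, but smaller than the £589 fixed cost the firm would lose by shutting down.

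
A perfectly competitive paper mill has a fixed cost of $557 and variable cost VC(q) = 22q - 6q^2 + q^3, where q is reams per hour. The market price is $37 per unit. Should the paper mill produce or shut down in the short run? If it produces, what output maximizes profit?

Variable cost is VC = 22q - 6q^2 + q^3, so AVC = VC/q = 22 - 6q + q^2 and MC = dTC/dq = 22 - 12q + 3q^2.
AVC hits its minimum where MC = AVC, at q = 3, giving min AVC = 22 - 6·3 + 3^2 = $13.
P = $37 exceeds min AVC = $13, so the firm stays open.
Solving P = MC: -15 - 12q + 3q^2 = 0 ⇒ q = -1 or 5. On the upward-sloping branch, q* = 5.
Check: AVC at q = 5 is $17 ≤ P, so revenue covers variable cost.
Profit = P·q − TC = 37·5 − 642 = -$457, a loss, but smaller than the $557 fixed cost the firm would lose by shutting down.

Produce at q = 5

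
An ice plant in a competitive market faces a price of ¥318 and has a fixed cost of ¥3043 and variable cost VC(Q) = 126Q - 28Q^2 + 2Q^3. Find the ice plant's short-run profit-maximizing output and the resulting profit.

Profit = -¥163 at Q = 12

AVC = 126 - 28Q + 2Q^2; min AVC = ¥28 at Q = 7. Since P = ¥318 ≥ min AVC, the firm produces.
With MC = 126 - 56Q + 6Q^2, P = MC on the upward-sloping part at Q* = 12.
TR = 318·12 = 3816. TC = 3043 + 936 = 3979. Profit = 3816 − 3979 = -¥163.
Shutting down would mean losing the fixed cost of ¥3043, so operating at a loss of ¥163 is better by ¥2880.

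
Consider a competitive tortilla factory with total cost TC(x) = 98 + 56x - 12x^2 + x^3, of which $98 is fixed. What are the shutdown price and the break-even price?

Shutdown price = min AVC. AVC = 56 - 12x + x^2, with vertex at x = 6 and minimum $20.
ATC = 98/x + 56 - 12x + x^2. Setting dATC/dx = −98/x^2 − 12 + 2x = 0 gives x = 7 (since 2·7^3 − 12·7^2 = 98).
min ATC = 98/7 + 56 − 12·7 + 7^2 = $35. That is the break-even price.
Between these two prices the firm operates at a loss; above $35 it earns a profit.

Shutdown price = $20; break-even price = $35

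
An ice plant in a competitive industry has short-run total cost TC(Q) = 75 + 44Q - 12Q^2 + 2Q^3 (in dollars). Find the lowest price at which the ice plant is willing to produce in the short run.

$26 per unit

Short-run supply begins at min AVC. From VC = 44Q - 12Q^2 + 2Q^3, AVC = 44 - 12Q + 2Q^2.
dAVC/dQ = -12 + 4Q = 0 gives Q = 3. min AVC = 44 - 12·3 + 2·3^2 = 26.
The firm shuts down for any P below $26.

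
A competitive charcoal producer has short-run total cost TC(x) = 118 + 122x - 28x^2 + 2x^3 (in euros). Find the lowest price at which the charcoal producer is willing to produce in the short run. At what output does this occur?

€24 per unit, at x = 7

Short-run supply begins at min AVC. From VC = 122x - 28x^2 + 2x^3, AVC = 122 - 28x + 2x^2.
dAVC/dx = -28 + 4x = 0 gives x = 7. min AVC = 122 - 28·7 + 2·7^2 = 24.
For P < €24 the firm produces nothing.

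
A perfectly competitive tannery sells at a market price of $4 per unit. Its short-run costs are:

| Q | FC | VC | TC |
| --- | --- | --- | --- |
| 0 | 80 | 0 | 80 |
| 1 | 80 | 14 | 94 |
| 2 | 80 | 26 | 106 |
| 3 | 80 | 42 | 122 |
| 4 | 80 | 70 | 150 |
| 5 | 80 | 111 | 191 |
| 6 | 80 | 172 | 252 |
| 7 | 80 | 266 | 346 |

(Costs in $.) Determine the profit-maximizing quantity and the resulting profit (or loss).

Profit at each row (π = 4Q − TC): Q=0: -80; Q=1: -90; Q=2: -98; Q=3: -110; Q=4: -134; Q=5: -171; Q=6: -228; Q=7: -318.
Profit is highest at Q = 0. Equivalently, the lowest AVC in the table is 26/2 ≈ $13 at Q = 2, and P = $4 falls below it — price never covers variable cost, so the firm shuts down and loses only its fixed cost.

Q = 0 (shut down); profit = -$80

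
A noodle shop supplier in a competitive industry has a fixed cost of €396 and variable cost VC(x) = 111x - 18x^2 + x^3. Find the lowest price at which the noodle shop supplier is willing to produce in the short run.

€30 per unit

Short-run supply begins at min AVC. From VC = 111x - 18x^2 + x^3, AVC = 111 - 18x + x^2.
At the minimum of AVC, MC = AVC. MC = 111 - 36x + 3x^2; setting MC = AVC gives 2x^2 - 18x = 0, so x = 9. min AVC = 30.
For P < €30 the firm produces nothing.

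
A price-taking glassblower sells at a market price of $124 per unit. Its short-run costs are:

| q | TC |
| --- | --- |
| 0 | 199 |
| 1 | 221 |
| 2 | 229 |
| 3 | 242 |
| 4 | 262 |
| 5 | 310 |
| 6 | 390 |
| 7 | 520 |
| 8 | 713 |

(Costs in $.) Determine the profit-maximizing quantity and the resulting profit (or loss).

Profit at each row (π = 124q − TC): q=0: -199; q=1: -97; q=2: 19; q=3: 130; q=4: 234; q=5: 310; q=6: 354; q=7: 348; q=8: 279.
Profit is maximized at q = 6. AVC there is 191/6 = $31.83 ≤ P, so producing beats shutting down (which would give -$199).

q = 6; profit = $354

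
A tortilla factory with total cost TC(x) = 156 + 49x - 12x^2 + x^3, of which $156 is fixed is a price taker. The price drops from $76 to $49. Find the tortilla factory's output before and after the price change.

Output falls from 9 to 8

AVC = 49 - 12x + x^2, minimized at x = 6 where min AVC = $13. MC = 49 - 24x + 3x^2.
With P = $76 above the shutdown price, P = MC gives x = 9.
At P = $49 ≥ min AVC, set P = MC: x = 8. The firm stays open but cuts output.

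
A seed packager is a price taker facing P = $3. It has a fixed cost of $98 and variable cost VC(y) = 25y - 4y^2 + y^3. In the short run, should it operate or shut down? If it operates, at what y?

Shut down

Strip out fixed cost: VC = 25y - 4y^2 + y^3. Then AVC = 25 - 4y + y^2 and MC = 25 - 8y + 3y^2.
AVC is minimized where dAVC/dy = -4 + 2y = 0, at y = 2; min AVC = 25 - 4·2 + 2^2 = $21.
P = $3 lies below min AVC = $21; no output level covers variable cost.
Shutting down limits the loss to fixed cost, $98.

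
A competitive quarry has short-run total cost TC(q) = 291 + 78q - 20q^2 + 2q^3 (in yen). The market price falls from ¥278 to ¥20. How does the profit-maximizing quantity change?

MC = 78 - 40q + 6q^2; the shutdown threshold is min AVC = ¥28 (at q = 5).
At P = ¥278 ≥ min AVC, set P = MC on the rising branch: q = 10.
At P = ¥20 < min AVC = ¥28, price no longer covers variable cost at any output, so the firm shuts down: q = 0.

Output falls from 10 to 0 (the firm shuts down)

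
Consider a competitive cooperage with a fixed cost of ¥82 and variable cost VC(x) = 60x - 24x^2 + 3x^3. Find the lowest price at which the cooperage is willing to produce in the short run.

The firm shuts down when price falls below the minimum of average variable cost. AVC = VC/x = 60 - 24x + 3x^2.
At the minimum of AVC, MC = AVC. MC = 60 - 48x + 9x^2; setting MC = AVC gives 6x^2 - 24x = 0, so x = 4. min AVC = 12.
So the shutdown price is ¥12.

¥12 per unit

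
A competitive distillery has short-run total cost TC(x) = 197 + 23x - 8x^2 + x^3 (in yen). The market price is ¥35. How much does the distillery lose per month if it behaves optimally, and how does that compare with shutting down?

AVC = 23 - 8x + x^2; min AVC = ¥7 at x = 4. Since P = ¥35 ≥ min AVC, the firm produces.
MC = 23 - 16x + 3x^2. Setting P = MC and taking the root on the rising branch gives x* = 6.
TR = 35·6 = 210. TC = 197 + 66 = 263. Profit = 210 − 263 = -¥53.
That loss of ¥53 beats the ¥197 the firm would lose by shutting down; producing recovers ¥144 of fixed cost.

Profit = -¥53 at x = 6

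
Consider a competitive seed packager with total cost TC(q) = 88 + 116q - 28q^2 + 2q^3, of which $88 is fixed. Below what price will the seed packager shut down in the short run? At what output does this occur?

$18 per unit, at q = 7

The firm shuts down when price falls below the minimum of average variable cost. AVC = VC/q = 116 - 28q + 2q^2.
At the minimum of AVC, MC = AVC. MC = 116 - 56q + 6q^2; setting MC = AVC gives 4q^2 - 28q = 0, so q = 7. min AVC = 18.
The firm shuts down for any P below $18.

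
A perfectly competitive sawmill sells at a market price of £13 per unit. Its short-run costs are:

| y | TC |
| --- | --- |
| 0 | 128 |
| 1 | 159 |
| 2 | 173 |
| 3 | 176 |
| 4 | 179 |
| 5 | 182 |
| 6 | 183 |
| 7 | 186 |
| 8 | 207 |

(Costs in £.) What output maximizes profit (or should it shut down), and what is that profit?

y = 7; profit = -£95

Compute π = P·y − TC at each output: y=0: -128; y=1: -146; y=2: -147; y=3: -137; y=4: -127; y=5: -117; y=6: -105; y=7: -95; y=8: -103.
Profit is maximized at y = 7. AVC there is 58/7 = £8.29 ≤ P, so producing beats shutting down (which would give -£128).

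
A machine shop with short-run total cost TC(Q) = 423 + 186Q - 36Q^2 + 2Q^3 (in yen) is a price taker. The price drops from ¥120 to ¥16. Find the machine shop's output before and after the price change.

AVC = 186 - 36Q + 2Q^2, minimized at Q = 9 where min AVC = ¥24. MC = 186 - 72Q + 6Q^2.
With P = ¥120 above the shutdown price, P = MC gives Q = 11.
At P = ¥16 < min AVC = ¥24, price no longer covers variable cost at any output, so the firm shuts down: Q = 0.

Output falls from 11 to 0 (the firm shuts down)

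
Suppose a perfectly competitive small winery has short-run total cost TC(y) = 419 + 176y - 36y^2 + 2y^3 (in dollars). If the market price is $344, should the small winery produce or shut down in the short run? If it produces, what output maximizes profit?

Produce at y = 14

Strip out fixed cost: VC = 176y - 36y^2 + 2y^3. Then AVC = 176 - 36y + 2y^2 and MC = 176 - 72y + 6y^2.
AVC hits its minimum where MC = AVC, at y = 9, giving min AVC = 176 - 36·9 + 2·9^2 = $14.
Because $344 ≥ $14, revenue can cover variable cost; the firm operates.
Set P = MC: 344 = 176 - 72y + 6y^2 → -168 - 72y + 6y^2 = 0. The roots are y = -2 and y = 14; the profit-maximizing output is on the rising part of MC, so y* = 14.
Check: AVC at y = 14 is $64 ≤ P, so revenue covers variable cost.
Profit = P·y − TC = 344·14 − 1315 = $3501.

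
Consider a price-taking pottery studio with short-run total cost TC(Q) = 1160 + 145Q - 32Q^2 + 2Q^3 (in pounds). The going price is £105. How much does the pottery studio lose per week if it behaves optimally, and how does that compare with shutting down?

Profit = -£360 at Q = 10

AVC = 145 - 32Q + 2Q^2 has its minimum £17 at Q = 8; price £105 clears that bar, so the firm operates.
MC = 145 - 64Q + 6Q^2. Setting P = MC and taking the root on the rising branch gives Q* = 10.
TR = 105·10 = 1050. TC = 1160 + 250 = 1410. Profit = 1050 − 1410 = -£360.
That loss of £360 beats the £1160 the firm would lose by shutting down; producing recovers £800 of fixed cost.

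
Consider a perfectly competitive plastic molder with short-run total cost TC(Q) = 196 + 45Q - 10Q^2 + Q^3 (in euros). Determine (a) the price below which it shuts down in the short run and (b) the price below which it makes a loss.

Shutdown price = €20; break-even price = €52

AVC = 45 - 10Q + Q^2; minimized at Q = 5, giving min AVC = €20. That is the shutdown price.
ATC = 196/Q + 45 - 10Q + Q^2. Setting dATC/dQ = −196/Q^2 − 10 + 2Q = 0 gives Q = 7 (since 2·7^3 − 10·7^2 = 196).
min ATC = 196/7 + 45 − 10·7 + 7^2 = €52. That is the break-even price.
For €20 ≤ P < €52 the firm produces at a loss; below €20 it shuts down.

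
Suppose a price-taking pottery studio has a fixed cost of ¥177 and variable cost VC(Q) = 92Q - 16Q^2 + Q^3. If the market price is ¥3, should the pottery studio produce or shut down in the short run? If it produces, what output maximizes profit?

From TC, MC = TC'(Q) = 92 - 32Q + 3Q^2 and AVC = VC/Q = 92 - 16Q + Q^2.
The AVC parabola has its vertex at Q = 16/2 = 8, where AVC = 92 - 16·8 + 8^2 = ¥28.
P = ¥3 lies below min AVC = ¥28; no output level covers variable cost.
Best response: produce nothing and absorb the ¥177 fixed cost.

Shut down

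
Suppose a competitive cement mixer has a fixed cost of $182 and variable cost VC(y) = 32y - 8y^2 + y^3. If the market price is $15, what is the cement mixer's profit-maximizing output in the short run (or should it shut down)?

From TC, MC = TC'(y) = 32 - 16y + 3y^2 and AVC = VC/y = 32 - 8y + y^2.
AVC hits its minimum where MC = AVC, at y = 4, giving min AVC = 32 - 8·4 + 4^2 = $16.
Since P = $15 < min AVC = $16, price fails to cover variable cost at any output.
Best response: produce nothing and absorb the $182 fixed cost.

Shut down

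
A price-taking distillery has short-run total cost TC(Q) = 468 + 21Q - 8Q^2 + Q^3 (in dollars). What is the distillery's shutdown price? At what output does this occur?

The firm shuts down when price falls below the minimum of average variable cost. AVC = VC/Q = 21 - 8Q + Q^2.
At the minimum of AVC, MC = AVC. MC = 21 - 16Q + 3Q^2; setting MC = AVC gives 2Q^2 - 8Q = 0, so Q = 4. min AVC = 5.
For P < $5 the firm produces nothing.

$5 per unit, at Q = 4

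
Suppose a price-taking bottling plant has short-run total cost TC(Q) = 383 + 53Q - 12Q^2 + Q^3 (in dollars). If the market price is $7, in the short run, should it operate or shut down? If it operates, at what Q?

Variable cost is VC = 53Q - 12Q^2 + Q^3, so AVC = VC/Q = 53 - 12Q + Q^2 and MC = dTC/dQ = 53 - 24Q + 3Q^2.
The AVC parabola has its vertex at Q = 12/2 = 6, where AVC = 53 - 12·6 + 6^2 = $17.
With P < min AVC ($7 < $17), every unit sold adds to the loss.
The firm minimizes its loss by shutting down and losing only its fixed cost of $383.

Shut down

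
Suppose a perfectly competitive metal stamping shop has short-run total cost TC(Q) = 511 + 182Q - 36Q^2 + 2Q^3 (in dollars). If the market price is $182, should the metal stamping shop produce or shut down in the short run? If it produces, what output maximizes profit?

From TC, MC = TC'(Q) = 182 - 72Q + 6Q^2 and AVC = VC/Q = 182 - 36Q + 2Q^2.
AVC hits its minimum where MC = AVC, at Q = 9, giving min AVC = 182 - 36·9 + 2·9^2 = $20.
Because $182 ≥ $20, revenue can cover variable cost; the firm operates.
P = MC gives -72Q + 6Q^2 = 0, with roots 0 and 12. Take the larger (rising MC): Q* = 12.
Check: AVC at Q = 12 is $38 ≤ P, so revenue covers variable cost.
Profit = P·Q − TC = 182·12 − 967 = $1217.

Produce at Q = 12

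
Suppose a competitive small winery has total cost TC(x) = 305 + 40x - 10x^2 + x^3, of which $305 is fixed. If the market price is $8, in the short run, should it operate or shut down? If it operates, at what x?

Shut down

Strip out fixed cost: VC = 40x - 10x^2 + x^3. Then AVC = 40 - 10x + x^2 and MC = 40 - 20x + 3x^2.
AVC is minimized where dAVC/dx = -10 + 2x = 0, at x = 5; min AVC = 40 - 10·5 + 5^2 = $15.
Since P = $8 < min AVC = $15, price fails to cover variable cost at any output.
Best response: produce nothing and absorb the $305 fixed cost.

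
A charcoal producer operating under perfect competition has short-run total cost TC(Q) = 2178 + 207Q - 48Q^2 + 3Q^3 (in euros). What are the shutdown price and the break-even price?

AVC = 207 - 48Q + 3Q^2; minimized at Q = 8, giving min AVC = €15. That is the shutdown price.
ATC = 2178/Q + 207 - 48Q + 3Q^2. Setting dATC/dQ = −2178/Q^2 − 48 + 6Q = 0 gives Q = 11 (since 6·11^3 − 48·11^2 = 2178).
min ATC = 2178/11 + 207 − 48·11 + 3·11^2 = €240. That is the break-even price.
Between these two prices the firm operates at a loss; above €240 it earns a profit.

Shutdown price = €15; break-even price = €240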